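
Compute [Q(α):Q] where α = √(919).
[Q(α):Q] = 2

[Q(α):Q] equals the degree of the minimal polynomial of α. Here α^2 = 919 and x^2 - 919 is irreducible (d = 919 is squarefree, ≠ 1, hence not a square), so deg(m_α) = 2. Thus [Q(α):Q] = 2.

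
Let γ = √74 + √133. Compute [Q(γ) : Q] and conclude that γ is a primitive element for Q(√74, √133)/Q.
[Q(γ) : Q] = 4 (equivalently, Q(γ) = Q(√74, √133))

Obviously Q(γ) ⊆ Q(√74, √133), and [Q(√74, √133):Q] = 4 (since 74, 133 are distinct squarefree integers > 1 with 9842 not a perfect square). To show equality we compute the minimal polynomial of γ. From γ = √74 + √133: γ^2 = 74 + 2√(9842) + 133 = 207 + 2√(9842), so γ^2 - 207 = 2√(9842); squaring, (γ^2 - 207)^2 = 4·9842, i.e. γ^4 - 414γ^2 + 42849 - 39368 = 0, i.e. γ^4 - 414γ^2 + 3481 = 0. So γ is a root of x^4 - 414x^2 + 3481. This polynomial is irreducible over Q: it has no rational root (each ±√74 ± √133 is irrational), and any factorization into two quadratics over Q would force √(9842) ∈ Q (pairing opposite roots) or √74, √133 ∈ Q (other pairings), all impossible. Hence [Q(γ):Q] = 4 = [Q(√74, √133):Q], so Q(γ) = Q(√74, √133).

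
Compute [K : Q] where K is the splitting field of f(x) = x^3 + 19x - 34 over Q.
[K : Q] = 6

By the rational root test, any rational root of the monic integer polynomial f(x) = x^3 + 19x - 34 must be an integer dividing the constant term -34, i.e. one of ±{1, 2, 17, 34}. Evaluating: f(1) = -14, f(-1) = -54, f(2) = 12, f(-2) = -80, f(17) = 5202, f(-17) = -5270, f(34) = 39916, f(-34) = -39984; none is 0, so f has no rational root and is therefore irreducible over Q (a cubic with no linear factor over a field is irreducible). For an irreducible cubic, the Galois group is A_3 or S_3 according as the discriminant disc(f) = -4a^3 - 27b^2 = -4·(19)^3 - 27·(-34)^2 = -58648 is or is not a square in Q. Here disc(f) = -58648 is not a perfect square in Q, so the Galois group of f over Q is not contained in A_3 and must be all of S_3. The splitting field has degree |S_3| = 6 over Q, so [K : Q] = 6.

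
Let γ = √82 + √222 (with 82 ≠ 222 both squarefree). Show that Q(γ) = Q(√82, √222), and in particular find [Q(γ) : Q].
[Q(γ) : Q] = 4 (equivalently, Q(γ) = Q(√82, √222))

Obviously Q(γ) ⊆ Q(√82, √222), and [Q(√82, √222):Q] = 4 (since 82, 222 are distinct squarefree integers > 1 with 18204 not a perfect square). To show equality we compute the minimal polynomial of γ. From γ = √82 + √222: γ^2 = 82 + 2√(18204) + 222 = 304 + 2√(18204), so γ^2 - 304 = 2√(18204); squaring, (γ^2 - 304)^2 = 4·18204, i.e. γ^4 - 608γ^2 + 92416 - 72816 = 0, i.e. γ^4 - 608γ^2 + 19600 = 0. So γ is a root of x^4 - 608x^2 + 19600. This polynomial is irreducible over Q: it has no rational root (each ±√82 ± √222 is irrational), and any factorization into two quadratics over Q would force √(18204) ∈ Q (pairing opposite roots) or √82, √222 ∈ Q (other pairings), all impossible. Hence [Q(γ):Q] = 4 = [Q(√82, √222):Q], so Q(γ) = Q(√82, √222).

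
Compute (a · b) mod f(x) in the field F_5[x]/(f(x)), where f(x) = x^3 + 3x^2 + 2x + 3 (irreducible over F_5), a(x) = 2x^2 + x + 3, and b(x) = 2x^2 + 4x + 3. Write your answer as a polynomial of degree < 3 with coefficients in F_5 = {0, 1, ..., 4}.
a · b ≡ 4x^2 + 2x (mod f(x))

Multiply in F_5[x]: a(x)·b(x) = (2x^2 + x + 3)·(2x^2 + 4x + 3) = 4x^4 + x^2 + 4. This has degree ≥ 3, so divide by f(x) over F_5: 4x^4 + x^2 + 4 = (4x + 3)·(x^3 + 3x^2 + 2x + 3) + (4x^2 + 2x). Hence a·b ≡ 4x^2 + 2x (mod f). (F_5[x]/(f) is a field with 5^3 = 125 elements since f is irreducible of degree 3.)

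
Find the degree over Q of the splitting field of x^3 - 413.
[K : Q] = 6

The roots of x^3 - 413 are ∛413, ω∛413, ω^2∛413 where ω = e^(2πi/3) is a primitive cube root of unity, so K = Q(∛413, ω). Now [Q(∛413):Q] = 3 (since 413 is not a perfect cube, x^3 - 413 is irreducible) and [Q(ω):Q] = 2. Both 2 and 3 divide [K:Q], and [K:Q] ≤ 3·2 = 6, so [K:Q] = 6. (Equivalently: Q(∛413) ⊂ R but ω ∉ R, so [K : Q(∛413)] = 2.)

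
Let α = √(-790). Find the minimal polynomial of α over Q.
m_α(x) = x^2 + 790

α satisfies α^2 + 790 = 0, so x^2 + 790 annihilates α. Since d = -790 is squarefree and ≠ 1, it is not a perfect square in Q, so x^2 + 790 has no rational root and is therefore irreducible over Q (a degree-2 polynomial over a field is irreducible iff it has no root). Hence m_α(x) = x^2 + 790.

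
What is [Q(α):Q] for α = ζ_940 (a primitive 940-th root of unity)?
[Q(α):Q] = 368

The minimal polynomial of ζ_940 over Q is the 940-th cyclotomic polynomial Φ_940(x), which is irreducible over Q and has degree φ(940) = 368. Hence [Q(α):Q] = φ(940) = 368.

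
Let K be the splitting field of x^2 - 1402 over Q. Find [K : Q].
[K : Q] = 2

f(x) = x^2 - 1402 factors as (x - √1402)(x + √1402). The splitting field is K = Q(√1402). Since 1402 is squarefree and > 1, it is not a perfect square, so x^2 - 1402 is irreducible over Q and [Q(√1402) : Q] = 2. Hence [K : Q] = 2.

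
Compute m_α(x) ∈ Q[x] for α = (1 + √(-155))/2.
m_α(x) = x^2 - x + 39

From 2α - 1 = √(-155), squaring gives (2α - 1)^2 = -155, i.e. 4α^2 - 4α + 1 = -155, so α^2 - α + (1 + 155)/4 = 0. Since -155 ≡ 1 (mod 4), (1 + 155)/4 = 39 ∈ Z. The polynomial x^2 - x + 39 has discriminant 1 - 4·(39) = -155, which is not a perfect square in Q (d = -155 is squarefree and ≠ 1), so x^2 - x + 39 is irreducible over Q. It is the minimal polynomial of α.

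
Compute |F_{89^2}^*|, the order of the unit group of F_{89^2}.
|F_{89^2}^*| = 7920

F_{89^2} has 89^2 = 7921 elements; its multiplicative group consists of all nonzero elements, so |F_{89^2}^*| = 7921 - 1 = 7920. (It is cyclic since any finite subgroup of the multiplicative group of a field is cyclic.)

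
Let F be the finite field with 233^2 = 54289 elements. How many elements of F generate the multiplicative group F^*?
There are φ(54288) = 16128 primitive elements

F_q^* is cyclic of order q - 1 = 54288. A cyclic group of order m has exactly φ(m) generators. Here m = 54288 = 2^4 · 3^2 · 13 · 29, so the number of primitive elements is φ(54288) = 16128.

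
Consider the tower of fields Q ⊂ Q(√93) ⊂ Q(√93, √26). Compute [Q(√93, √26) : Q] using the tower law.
[Q(√93, √26) : Q] = 4

[Q(√93):Q] = 2 (min poly x^2 - 93, irreducible since 93 is squarefree > 1). For the top step, suppose √26 ∈ Q(√93), say √26 = c + d√93 with c, d ∈ Q. Squaring: 26 = c^2 + 93d^2 + 2cd√93. Since √93 ∉ Q this forces 2cd = 0. If d = 0 then √26 = c ∈ Q, contradicting 26 squarefree > 1. If c = 0 then 26 = 93d^2, so 93·26 = (93d)^2 is a perfect square in Q — but 93·26 = 2418 is not a perfect square (since 93 and 26 are distinct squarefree integers). Contradiction. Hence √26 ∉ Q(√93), so x^2 - 26 stays irreducible over Q(√93) and [Q(√93, √26) : Q(√93)] = 2. By the tower law, [Q(√93, √26) : Q] = 2 · 2 = 4.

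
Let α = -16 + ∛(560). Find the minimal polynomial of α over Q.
m_α(x) = x^3 + 48x^2 + 768x + 3536

Set β = α + 16 = ∛(560), so β^3 = 560. Then (α + 16)^3 - 560 = 0, i.e. α is a root of g(x) = (x + 16)^3 - 560 = x^3 + 48x^2 + 768x + 3536. Since g(x) = h(x + 16) where h(x) = x^3 - 560, and h is irreducible over Q (because 560 is not a perfect cube, so h has no rational root, and a monic cubic with no rational root is irreducible), g is also irreducible (irreducibility is preserved under the substitution x → x + 16). Hence m_α(x) = x^3 + 48x^2 + 768x + 3536.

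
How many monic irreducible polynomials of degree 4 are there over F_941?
There are 196018928970 monic irreducible polynomials of degree 4 over F_941

Each element of F_{941^4} that lies in no proper subfield is a root of exactly one monic irreducible of degree 4 over F_941, and each such polynomial has 4 distinct roots in F_{941^4}. By Möbius inversion the count is N_941(4) = (1/4) Σ_{d|4} μ(4/d) · 941^d = (1/4)(μ(4)·941^1 + μ(2)·941^2 + μ(1)·941^4) = 784075715880/4 = 196018928970.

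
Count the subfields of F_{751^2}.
F_{751^2} has 2 subfields

The subfields of F_{p^n} are exactly the fields F_{p^d} for d | n (each is the fixed field of the unique index-d subgroup of Gal(F_{p^n}/F_p) ≅ Z/nZ). The divisors of n = 2 are {1, 2}, giving 2 subfields: F_{751^1}, F_{751^2}.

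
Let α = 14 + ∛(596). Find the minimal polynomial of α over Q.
m_α(x) = x^3 - 42x^2 + 588x - 3340

Set β = α - 14 = ∛(596), so β^3 = 596. Then (α - 14)^3 - 596 = 0, i.e. α is a root of g(x) = (x - 14)^3 - 596 = x^3 - 42x^2 + 588x - 3340. Since g(x) = h(x - 14) where h(x) = x^3 - 596, and h is irreducible over Q (because 596 is not a perfect cube, so h has no rational root, and a monic cubic with no rational root is irreducible), g is also irreducible (irreducibility is preserved under the substitution x → x - 14). Hence m_α(x) = x^3 - 42x^2 + 588x - 3340.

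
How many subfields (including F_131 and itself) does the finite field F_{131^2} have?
F_{131^2} has 2 subfields

The subfields of F_{p^n} are exactly the fields F_{p^d} for d | n (each is the fixed field of the unique index-d subgroup of Gal(F_{p^n}/F_p) ≅ Z/nZ). The divisors of n = 2 are {1, 2}, giving 2 subfields: F_{131^1}, F_{131^2}.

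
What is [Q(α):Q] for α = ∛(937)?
[Q(α):Q] = 3

The minimal polynomial of α is x^3 - 937, irreducible over Q since 937 is not a perfect cube (so x^3 - 937 has no rational root). Hence [Q(α):Q] = deg(m_α) = 3.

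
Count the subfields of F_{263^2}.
F_{263^2} has 2 subfields

The subfields of F_{p^n} are exactly the fields F_{p^d} for d | n (each is the fixed field of the unique index-d subgroup of Gal(F_{p^n}/F_p) ≅ Z/nZ). The divisors of n = 2 are {1, 2}, giving 2 subfields: F_{263^1}, F_{263^2}.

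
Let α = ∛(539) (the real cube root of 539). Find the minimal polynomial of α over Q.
m_α(x) = x^3 - 539

α satisfies α^3 = 539, so x^3 - 539 annihilates α. By the rational root test, a rational root p/q (in lowest terms) of x^3 - 539 would satisfy p^3 = 539 q^3, forcing q = 1 and p^3 = 539; but 539 is not a perfect cube, contradiction. A monic cubic over Q with no rational root is irreducible (any nontrivial factorization would include a linear factor). Hence x^3 - 539 is the minimal polynomial of α, and in particular [Q(α):Q] = 3.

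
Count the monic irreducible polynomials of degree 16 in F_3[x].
There are 2690010 monic irreducible polynomials of degree 16 over F_3

Each element of F_{3^16} that lies in no proper subfield is a root of exactly one monic irreducible of degree 16 over F_3, and each such polynomial has 16 distinct roots in F_{3^16}. By Möbius inversion the count is N_3(16) = (1/16) Σ_{d|16} μ(16/d) · 3^d = (1/16)(μ(16)·3^1 + μ(8)·3^2 + μ(4)·3^4 + μ(2)·3^8 + μ(1)·3^16) = 43040160/16 = 2690010.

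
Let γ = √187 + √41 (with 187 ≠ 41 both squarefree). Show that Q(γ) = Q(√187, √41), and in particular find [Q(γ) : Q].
[Q(γ) : Q] = 4 (equivalently, Q(γ) = Q(√187, √41))

Obviously Q(γ) ⊆ Q(√187, √41), and [Q(√187, √41):Q] = 4 (since 187, 41 are distinct squarefree integers > 1 with 7667 not a perfect square). To show equality we compute the minimal polynomial of γ. From γ = √187 + √41: γ^2 = 187 + 2√(7667) + 41 = 228 + 2√(7667), so γ^2 - 228 = 2√(7667); squaring, (γ^2 - 228)^2 = 4·7667, i.e. γ^4 - 456γ^2 + 51984 - 30668 = 0, i.e. γ^4 - 456γ^2 + 21316 = 0. So γ is a root of x^4 - 456x^2 + 21316. This polynomial is irreducible over Q: it has no rational root (each ±√187 ± √41 is irrational), and any factorization into two quadratics over Q would force √(7667) ∈ Q (pairing opposite roots) or √187, √41 ∈ Q (other pairings), all impossible. Hence [Q(γ):Q] = 4 = [Q(√187, √41):Q], so Q(γ) = Q(√187, √41).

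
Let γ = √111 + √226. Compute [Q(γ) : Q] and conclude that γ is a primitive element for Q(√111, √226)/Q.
[Q(γ) : Q] = 4 (equivalently, Q(γ) = Q(√111, √226))

Obviously Q(γ) ⊆ Q(√111, √226), and [Q(√111, √226):Q] = 4 (since 111, 226 are distinct squarefree integers > 1 with 25086 not a perfect square). To show equality we compute the minimal polynomial of γ. From γ = √111 + √226: γ^2 = 111 + 2√(25086) + 226 = 337 + 2√(25086), so γ^2 - 337 = 2√(25086); squaring, (γ^2 - 337)^2 = 4·25086, i.e. γ^4 - 674γ^2 + 113569 - 100344 = 0, i.e. γ^4 - 674γ^2 + 13225 = 0. So γ is a root of x^4 - 674x^2 + 13225. This polynomial is irreducible over Q: it has no rational root (each ±√111 ± √226 is irrational), and any factorization into two quadratics over Q would force √(25086) ∈ Q (pairing opposite roots) or √111, √226 ∈ Q (other pairings), all impossible. Hence [Q(γ):Q] = 4 = [Q(√111, √226):Q], so Q(γ) = Q(√111, √226).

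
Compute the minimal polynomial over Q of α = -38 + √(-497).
m_α(x) = x^2 + 76x + 1941

From α + 38 = √(-497), squaring gives (α + 38)^2 = -497, i.e. α^2 + 76α + 1444 = -497, so α^2 + 76α + 1941 = 0. The discriminant of x^2 + 76x + 1941 is (76)^2 - 4·(1941) = 5776 - 7764 = -1988, and 4·(-497) is not a perfect square in Q since -497 is squarefree and ≠ 1. Hence x^2 + 76x + 1941 is irreducible over Q and is the minimal polynomial of α.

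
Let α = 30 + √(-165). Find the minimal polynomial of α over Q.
m_α(x) = x^2 - 60x + 1065

From α - 30 = √(-165), squaring gives (α - 30)^2 = -165, i.e. α^2 - 60α + 900 = -165, so α^2 - 60α + 1065 = 0. The discriminant of x^2 - 60x + 1065 is (-60)^2 - 4·(1065) = 3600 - 4260 = -660, and 4·(-165) is not a perfect square in Q since -165 is squarefree and ≠ 1. Hence x^2 - 60x + 1065 is irreducible over Q and is the minimal polynomial of α.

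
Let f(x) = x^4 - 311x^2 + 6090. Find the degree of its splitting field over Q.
[K : Q] = 4

Solving the quadratic in x^2: x^2 = (311 ± √(311^2 - 4·6090))/2 = (311 ± √72361)/2 = (311 ± 269)/2, giving x^2 = 290 or x^2 = 21. So f(x) = (x^2 - 290)(x^2 - 21) and the roots of f are ±√290, ±√21. Hence the splitting field is K = Q(√290, √21). Since 290 and 21 are distinct squarefree integers > 1, their product 6090 is not a perfect square, so √21 ∉ Q(√290). By the tower law [K:Q] = [Q(√290,√21):Q(√290)] · [Q(√290):Q] = 2 · 2 = 4.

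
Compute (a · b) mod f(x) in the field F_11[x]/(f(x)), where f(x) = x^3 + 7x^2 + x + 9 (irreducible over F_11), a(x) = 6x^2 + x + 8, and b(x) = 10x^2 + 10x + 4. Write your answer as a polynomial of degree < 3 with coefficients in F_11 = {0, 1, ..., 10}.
a · b ≡ 7x^2 + 4x + 3 (mod f(x))

Multiply in F_11[x]: a(x)·b(x) = (6x^2 + x + 8)·(10x^2 + 10x + 4) = 5x^4 + 4x^3 + 4x^2 + 7x + 10. This has degree ≥ 3, so divide by f(x) over F_11: 5x^4 + 4x^3 + 4x^2 + 7x + 10 = (5x + 2)·(x^3 + 7x^2 + x + 9) + (7x^2 + 4x + 3). Hence a·b ≡ 7x^2 + 4x + 3 (mod f). (F_11[x]/(f) is a field with 11^3 = 1331 elements since f is irreducible of degree 3.)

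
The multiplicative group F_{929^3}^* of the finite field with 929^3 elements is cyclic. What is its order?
|F_{929^3}^*| = 801765088

F_{929^3} has 929^3 = 801765089 elements; its multiplicative group consists of all nonzero elements, so |F_{929^3}^*| = 801765089 - 1 = 801765088. (It is cyclic since any finite subgroup of the multiplicative group of a field is cyclic.)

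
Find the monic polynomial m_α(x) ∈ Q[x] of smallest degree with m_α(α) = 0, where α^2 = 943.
m_α(x) = x^2 - 943

α satisfies α^2 - 943 = 0, so x^2 - 943 annihilates α. Since d = 943 is squarefree and ≠ 1, it is not a perfect square in Q, so x^2 - 943 has no rational root and is therefore irreducible over Q (a degree-2 polynomial over a field is irreducible iff it has no root). Hence m_α(x) = x^2 - 943.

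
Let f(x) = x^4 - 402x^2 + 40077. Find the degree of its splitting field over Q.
[K : Q] = 4

Solving the quadratic in x^2: x^2 = (402 ± √(402^2 - 4·40077))/2 = (402 ± √1296)/2 = (402 ± 36)/2, giving x^2 = 219 or x^2 = 183. So f(x) = (x^2 - 219)(x^2 - 183) and the roots of f are ±√219, ±√183. Hence the splitting field is K = Q(√219, √183). Since 219 and 183 are distinct squarefree integers > 1, their product 40077 is not a perfect square, so √183 ∉ Q(√219). By the tower law [K:Q] = [Q(√219,√183):Q(√219)] · [Q(√219):Q] = 2 · 2 = 4.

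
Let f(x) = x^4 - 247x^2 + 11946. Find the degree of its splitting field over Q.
[K : Q] = 4

Solving the quadratic in x^2: x^2 = (247 ± √(247^2 - 4·11946))/2 = (247 ± √13225)/2 = (247 ± 115)/2, giving x^2 = 66 or x^2 = 181. So f(x) = (x^2 - 66)(x^2 - 181) and the roots of f are ±√66, ±√181. Hence the splitting field is K = Q(√66, √181). Since 66 and 181 are distinct squarefree integers > 1, their product 11946 is not a perfect square, so √181 ∉ Q(√66). By the tower law [K:Q] = [Q(√66,√181):Q(√66)] · [Q(√66):Q] = 2 · 2 = 4.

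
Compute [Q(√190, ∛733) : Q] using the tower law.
[Q(√190, ∛733) : Q] = 6

Let L = Q(√190, ∛733). Since Q(√190) ⊂ L and [Q(√190):Q] = 2, the tower law gives 2 | [L:Q]. Likewise Q(∛733) ⊂ L with [Q(∛733):Q] = 3 (because 733 is not a perfect cube), so 3 | [L:Q]. As gcd(2,3) = 1, [L:Q] is divisible by 6. Conversely L is generated over Q by √190 and ∛733, so [L:Q] ≤ 2·3 = 6. Therefore [Q(√190, ∛733) : Q] = 6.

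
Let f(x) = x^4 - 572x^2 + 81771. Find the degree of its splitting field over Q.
[K : Q] = 4

Solving the quadratic in x^2: x^2 = (572 ± √(572^2 - 4·81771))/2 = (572 ± √100)/2 = (572 ± 10)/2, giving x^2 = 291 or x^2 = 281. So f(x) = (x^2 - 291)(x^2 - 281) and the roots of f are ±√291, ±√281. Hence the splitting field is K = Q(√291, √281). Since 291 and 281 are distinct squarefree integers > 1, their product 81771 is not a perfect square, so √281 ∉ Q(√291). By the tower law [K:Q] = [Q(√291,√281):Q(√291)] · [Q(√291):Q] = 2 · 2 = 4.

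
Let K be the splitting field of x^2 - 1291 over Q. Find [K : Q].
[K : Q] = 2

f(x) = x^2 - 1291 factors as (x - √1291)(x + √1291). The splitting field is K = Q(√1291). Since 1291 is squarefree and > 1, it is not a perfect square, so x^2 - 1291 is irreducible over Q and [Q(√1291) : Q] = 2. Hence [K : Q] = 2.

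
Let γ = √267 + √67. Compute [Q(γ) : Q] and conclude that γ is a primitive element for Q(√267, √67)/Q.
[Q(γ) : Q] = 4 (equivalently, Q(γ) = Q(√267, √67))

Obviously Q(γ) ⊆ Q(√267, √67), and [Q(√267, √67):Q] = 4 (since 267, 67 are distinct squarefree integers > 1 with 17889 not a perfect square). To show equality we compute the minimal polynomial of γ. From γ = √267 + √67: γ^2 = 267 + 2√(17889) + 67 = 334 + 2√(17889), so γ^2 - 334 = 2√(17889); squaring, (γ^2 - 334)^2 = 4·17889, i.e. γ^4 - 668γ^2 + 111556 - 71556 = 0, i.e. γ^4 - 668γ^2 + 40000 = 0. So γ is a root of x^4 - 668x^2 + 40000. This polynomial is irreducible over Q: it has no rational root (each ±√267 ± √67 is irrational), and any factorization into two quadratics over Q would force √(17889) ∈ Q (pairing opposite roots) or √267, √67 ∈ Q (other pairings), all impossible. Hence [Q(γ):Q] = 4 = [Q(√267, √67):Q], so Q(γ) = Q(√267, √67).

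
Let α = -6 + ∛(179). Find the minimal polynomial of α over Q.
m_α(x) = x^3 + 18x^2 + 108x + 37

Set β = α + 6 = ∛(179), so β^3 = 179. Then (α + 6)^3 - 179 = 0, i.e. α is a root of g(x) = (x + 6)^3 - 179 = x^3 + 18x^2 + 108x + 37. Since g(x) = h(x + 6) where h(x) = x^3 - 179, and h is irreducible over Q (because 179 is not a perfect cube, so h has no rational root, and a monic cubic with no rational root is irreducible), g is also irreducible (irreducibility is preserved under the substitution x → x + 6). Hence m_α(x) = x^3 + 18x^2 + 108x + 37.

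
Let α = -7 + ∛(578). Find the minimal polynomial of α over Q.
m_α(x) = x^3 + 21x^2 + 147x - 235

Set β = α + 7 = ∛(578), so β^3 = 578. Then (α + 7)^3 - 578 = 0, i.e. α is a root of g(x) = (x + 7)^3 - 578 = x^3 + 21x^2 + 147x - 235. Since g(x) = h(x + 7) where h(x) = x^3 - 578, and h is irreducible over Q (because 578 is not a perfect cube, so h has no rational root, and a monic cubic with no rational root is irreducible), g is also irreducible (irreducibility is preserved under the substitution x → x + 7). Hence m_α(x) = x^3 + 21x^2 + 147x - 235.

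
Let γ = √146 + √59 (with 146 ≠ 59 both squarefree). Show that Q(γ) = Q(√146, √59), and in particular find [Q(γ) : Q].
[Q(γ) : Q] = 4 (equivalently, Q(γ) = Q(√146, √59))

Obviously Q(γ) ⊆ Q(√146, √59), and [Q(√146, √59):Q] = 4 (since 146, 59 are distinct squarefree integers > 1 with 8614 not a perfect square). To show equality we compute the minimal polynomial of γ. From γ = √146 + √59: γ^2 = 146 + 2√(8614) + 59 = 205 + 2√(8614), so γ^2 - 205 = 2√(8614); squaring, (γ^2 - 205)^2 = 4·8614, i.e. γ^4 - 410γ^2 + 42025 - 34456 = 0, i.e. γ^4 - 410γ^2 + 7569 = 0. So γ is a root of x^4 - 410x^2 + 7569. This polynomial is irreducible over Q: it has no rational root (each ±√146 ± √59 is irrational), and any factorization into two quadratics over Q would force √(8614) ∈ Q (pairing opposite roots) or √146, √59 ∈ Q (other pairings), all impossible. Hence [Q(γ):Q] = 4 = [Q(√146, √59):Q], so Q(γ) = Q(√146, √59).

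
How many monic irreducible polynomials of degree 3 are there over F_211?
There are 3131240 monic irreducible polynomials of degree 3 over F_211

Each element of F_{211^3} that lies in no proper subfield is a root of exactly one monic irreducible of degree 3 over F_211, and each such polynomial has 3 distinct roots in F_{211^3}. By Möbius inversion the count is N_211(3) = (1/3) Σ_{d|3} μ(3/d) · 211^d = (1/3)(μ(3)·211^1 + μ(1)·211^3) = 9393720/3 = 3131240.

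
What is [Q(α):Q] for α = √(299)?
[Q(α):Q] = 2

[Q(α):Q] equals the degree of the minimal polynomial of α. Here α^2 = 299 and x^2 - 299 is irreducible (d = 299 is squarefree, ≠ 1, hence not a square), so deg(m_α) = 2. Thus [Q(α):Q] = 2.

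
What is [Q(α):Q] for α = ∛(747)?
[Q(α):Q] = 3

The minimal polynomial of α is x^3 - 747, irreducible over Q since 747 is not a perfect cube (so x^3 - 747 has no rational root). Hence [Q(α):Q] = deg(m_α) = 3.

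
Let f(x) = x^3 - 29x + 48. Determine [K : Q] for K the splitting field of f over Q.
[K : Q] = 6

By the rational root test, any rational root of the monic integer polynomial f(x) = x^3 - 29x + 48 must be an integer dividing the constant term 48, i.e. one of ±{1, 2, 3, 4, 6, 8, 12, 16, 24, 48}. Evaluating: f(1) = 20, f(-1) = 76, f(2) = -2, f(-2) = 98, f(3) = -12, f(-3) = 108, f(4) = -4, f(-4) = 100, f(6) = 90, f(-6) = 6, f(8) = 328, f(-8) = -232, f(12) = 1428, f(-12) = -1332, f(16) = 3680, f(-16) = -3584, f(24) = 13176, f(-24) = -13080, f(48) = 109248, f(-48) = -109152; none is 0, so f has no rational root and is therefore irreducible over Q (a cubic with no linear factor over a field is irreducible). For an irreducible cubic, the Galois group is A_3 or S_3 according as the discriminant disc(f) = -4a^3 - 27b^2 = -4·(-29)^3 - 27·(48)^2 = 35348 is or is not a square in Q. Here disc(f) = 35348 is not a perfect square in Q, so the Galois group of f over Q is not contained in A_3 and must be all of S_3. The splitting field has degree |S_3| = 6 over Q, so [K : Q] = 6.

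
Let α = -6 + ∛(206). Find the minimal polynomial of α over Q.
m_α(x) = x^3 + 18x^2 + 108x + 10

Set β = α + 6 = ∛(206), so β^3 = 206. Then (α + 6)^3 - 206 = 0, i.e. α is a root of g(x) = (x + 6)^3 - 206 = x^3 + 18x^2 + 108x + 10. Since g(x) = h(x + 6) where h(x) = x^3 - 206, and h is irreducible over Q (because 206 is not a perfect cube, so h has no rational root, and a monic cubic with no rational root is irreducible), g is also irreducible (irreducibility is preserved under the substitution x → x + 6). Hence m_α(x) = x^3 + 18x^2 + 108x + 10.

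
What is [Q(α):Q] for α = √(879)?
[Q(α):Q] = 2

[Q(α):Q] equals the degree of the minimal polynomial of α. Here α^2 = 879 and x^2 - 879 is irreducible (d = 879 is squarefree, ≠ 1, hence not a square), so deg(m_α) = 2. Thus [Q(α):Q] = 2.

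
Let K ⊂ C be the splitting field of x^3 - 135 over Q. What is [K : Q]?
[K : Q] = 6

The roots of x^3 - 135 are ∛135, ω∛135, ω^2∛135 where ω = e^(2πi/3) is a primitive cube root of unity, so K = Q(∛135, ω). Now [Q(∛135):Q] = 3 (since 135 is not a perfect cube, x^3 - 135 is irreducible) and [Q(ω):Q] = 2. Both 2 and 3 divide [K:Q], and [K:Q] ≤ 3·2 = 6, so [K:Q] = 6. (Equivalently: Q(∛135) ⊂ R but ω ∉ R, so [K : Q(∛135)] = 2.)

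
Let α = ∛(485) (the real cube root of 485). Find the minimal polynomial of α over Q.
m_α(x) = x^3 - 485

α satisfies α^3 = 485, so x^3 - 485 annihilates α. By the rational root test, a rational root p/q (in lowest terms) of x^3 - 485 would satisfy p^3 = 485 q^3, forcing q = 1 and p^3 = 485; but 485 is not a perfect cube, contradiction. A monic cubic over Q with no rational root is irreducible (any nontrivial factorization would include a linear factor). Hence x^3 - 485 is the minimal polynomial of α, and in particular [Q(α):Q] = 3.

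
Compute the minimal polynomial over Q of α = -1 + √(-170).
m_α(x) = x^2 + 2x + 171

From α + 1 = √(-170), squaring gives (α + 1)^2 = -170, i.e. α^2 + 2α + 1 = -170, so α^2 + 2α + 171 = 0. The discriminant of x^2 + 2x + 171 is (2)^2 - 4·(171) = 4 - 684 = -680, and 4·(-170) is not a perfect square in Q since -170 is squarefree and ≠ 1. Hence x^2 + 2x + 171 is irreducible over Q and is the minimal polynomial of α.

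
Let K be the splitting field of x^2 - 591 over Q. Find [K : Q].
[K : Q] = 2

f(x) = x^2 - 591 factors as (x - √591)(x + √591). The splitting field is K = Q(√591). Since 591 is squarefree and > 1, it is not a perfect square, so x^2 - 591 is irreducible over Q and [Q(√591) : Q] = 2. Hence [K : Q] = 2.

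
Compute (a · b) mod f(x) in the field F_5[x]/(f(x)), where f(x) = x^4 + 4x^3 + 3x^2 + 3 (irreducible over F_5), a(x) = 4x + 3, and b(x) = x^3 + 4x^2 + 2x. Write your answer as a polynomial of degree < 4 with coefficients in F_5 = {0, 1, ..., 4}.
a · b ≡ 3x^3 + 3x^2 + x + 3 (mod f(x))

Multiply in F_5[x]: a(x)·b(x) = (4x + 3)·(x^3 + 4x^2 + 2x) = 4x^4 + 4x^3 + x. This has degree ≥ 4, so divide by f(x) over F_5: 4x^4 + 4x^3 + x = (4)·(x^4 + 4x^3 + 3x^2 + 3) + (3x^3 + 3x^2 + x + 3). Hence a·b ≡ 3x^3 + 3x^2 + x + 3 (mod f). (F_5[x]/(f) is a field with 5^4 = 625 elements since f is irreducible of degree 4.)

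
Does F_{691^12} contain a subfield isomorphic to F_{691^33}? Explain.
No: F_{691^33} is not a subfield of F_{691^12}

F_{p^m} embeds in F_{p^n} iff m | n. Here 33 ∤ 12 (since 12 = 0·33 + 12 with remainder 12 ≠ 0), so F_{691^33} is not a subfield of F_{691^12}. Equivalently: if it were, the tower law would give 33 = [F_{691^33}:F_691] dividing [F_{691^12}:F_691] = 12, contradiction.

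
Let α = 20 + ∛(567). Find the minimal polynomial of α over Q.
m_α(x) = x^3 - 60x^2 + 1200x - 8567

Set β = α - 20 = ∛(567), so β^3 = 567. Then (α - 20)^3 - 567 = 0, i.e. α is a root of g(x) = (x - 20)^3 - 567 = x^3 - 60x^2 + 1200x - 8567. Since g(x) = h(x - 20) where h(x) = x^3 - 567, and h is irreducible over Q (because 567 is not a perfect cube, so h has no rational root, and a monic cubic with no rational root is irreducible), g is also irreducible (irreducibility is preserved under the substitution x → x - 20). Hence m_α(x) = x^3 - 60x^2 + 1200x - 8567.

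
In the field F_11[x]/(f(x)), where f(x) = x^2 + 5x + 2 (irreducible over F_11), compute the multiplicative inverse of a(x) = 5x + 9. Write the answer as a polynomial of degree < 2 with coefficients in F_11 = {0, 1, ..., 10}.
a(x)^(-1) ≡ 10x + 10 (mod f(x))

Since f is irreducible over F_11, F_11[x]/(f) is a field and a(x) ≠ 0 has an inverse. Apply the extended Euclidean algorithm to f(x) and a(x) in F_11[x]: f(x) = (9x + 9)·a(x) + (9). The last nonzero remainder is the constant 9 = gcd(f, a) in F_11. Back-substituting through the division chain expresses 9 = s(x)·a(x) + t(x)·f(x) with s(x) ≡ 2x + 2 (mod f), so (2x + 2)·a(x) ≡ 9 (mod f). Multiplying by 9^(-1) ≡ 5 in F_11 gives a(x)^(-1) ≡ 5·(2x + 2) ≡ 10x + 10 (mod f). Check: (5x + 9)·(10x + 10) = 6x^2 + 8x + 2 ≡ 1 (mod x^2 + 5x + 2).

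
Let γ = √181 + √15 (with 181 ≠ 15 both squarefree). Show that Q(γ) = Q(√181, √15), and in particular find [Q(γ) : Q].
[Q(γ) : Q] = 4 (equivalently, Q(γ) = Q(√181, √15))

Obviously Q(γ) ⊆ Q(√181, √15), and [Q(√181, √15):Q] = 4 (since 181, 15 are distinct squarefree integers > 1 with 2715 not a perfect square). To show equality we compute the minimal polynomial of γ. From γ = √181 + √15: γ^2 = 181 + 2√(2715) + 15 = 196 + 2√(2715), so γ^2 - 196 = 2√(2715); squaring, (γ^2 - 196)^2 = 4·2715, i.e. γ^4 - 392γ^2 + 38416 - 10860 = 0, i.e. γ^4 - 392γ^2 + 27556 = 0. So γ is a root of x^4 - 392x^2 + 27556. This polynomial is irreducible over Q: it has no rational root (each ±√181 ± √15 is irrational), and any factorization into two quadratics over Q would force √(2715) ∈ Q (pairing opposite roots) or √181, √15 ∈ Q (other pairings), all impossible. Hence [Q(γ):Q] = 4 = [Q(√181, √15):Q], so Q(γ) = Q(√181, √15).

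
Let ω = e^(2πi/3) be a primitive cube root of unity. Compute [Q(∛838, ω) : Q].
[Q(∛838, ω) : Q] = 6

[Q(∛838):Q] = 3 (min poly x^3 - 838, irreducible since 838 is not a perfect cube). [Q(ω):Q] = 2 (min poly x^2 + x + 1). Since Q(∛838) ⊂ R and ω ∉ R, we have ω ∉ Q(∛838), so x^2 + x + 1 remains irreducible over Q(∛838) and [Q(∛838, ω) : Q(∛838)] = 2. By the tower law, [Q(∛838, ω) : Q] = 3 · 2 = 6. (In fact Q(∛838, ω) is the splitting field of x^3 - 838 over Q.)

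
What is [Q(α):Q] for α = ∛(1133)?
[Q(α):Q] = 3

The minimal polynomial of α is x^3 - 1133, irreducible over Q since 1133 is not a perfect cube (so x^3 - 1133 has no rational root). Hence [Q(α):Q] = deg(m_α) = 3.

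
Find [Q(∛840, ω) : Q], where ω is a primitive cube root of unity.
[Q(∛840, ω) : Q] = 6

[Q(∛840):Q] = 3 (min poly x^3 - 840, irreducible since 840 is not a perfect cube). [Q(ω):Q] = 2 (min poly x^2 + x + 1). Since Q(∛840) ⊂ R and ω ∉ R, we have ω ∉ Q(∛840), so x^2 + x + 1 remains irreducible over Q(∛840) and [Q(∛840, ω) : Q(∛840)] = 2. By the tower law, [Q(∛840, ω) : Q] = 3 · 2 = 6. (In fact Q(∛840, ω) is the splitting field of x^3 - 840 over Q.)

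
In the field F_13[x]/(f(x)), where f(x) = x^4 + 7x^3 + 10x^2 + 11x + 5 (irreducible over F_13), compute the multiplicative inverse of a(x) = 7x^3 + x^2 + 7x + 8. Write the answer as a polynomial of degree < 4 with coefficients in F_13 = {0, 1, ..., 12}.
a(x)^(-1) ≡ 11x^3 + 5x^2 + 8x + 7 (mod f(x))

Since f is irreducible over F_13, F_13[x]/(f) is a field and a(x) ≠ 0 has an inverse. Apply the extended Euclidean algorithm to f(x) and a(x) in F_13[x]: f(x) = (2x + 10)·a(x) + (12x^2 + 3x + 3);  a(x) = (6x + 4)·(12x^2 + 3x + 3) + (3x + 9);  (12x^2 + 3x + 3) = (4x + 2)·(3x + 9) + (11). The last nonzero remainder is the constant 11 = gcd(f, a) in F_13. Back-substituting through the division chain expresses 11 = s(x)·a(x) + t(x)·f(x) with s(x) ≡ 4x^3 + 3x^2 + 10x + 12 (mod f), so (4x^3 + 3x^2 + 10x + 12)·a(x) ≡ 11 (mod f). Multiplying by 11^(-1) ≡ 6 in F_13 gives a(x)^(-1) ≡ 6·(4x^3 + 3x^2 + 10x + 12) ≡ 11x^3 + 5x^2 + 8x + 7 (mod f). Check: (7x^3 + x^2 + 7x + 8)·(11x^3 + 5x^2 + 8x + 7) = 12x^6 + 7x^5 + 8x^4 + 11x^3 + 12x^2 + 9x + 4 ≡ 1 (mod x^4 + 7x^3 + 10x^2 + 11x + 5).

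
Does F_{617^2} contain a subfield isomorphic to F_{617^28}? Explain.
No: F_{617^28} is not a subfield of F_{617^2}

F_{p^m} embeds in F_{p^n} iff m | n. Here 28 ∤ 2 (since 2 = 0·28 + 2 with remainder 2 ≠ 0), so F_{617^28} is not a subfield of F_{617^2}. Equivalently: if it were, the tower law would give 28 = [F_{617^28}:F_617] dividing [F_{617^2}:F_617] = 2, contradiction.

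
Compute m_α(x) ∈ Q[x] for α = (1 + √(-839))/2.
m_α(x) = x^2 - x + 210

From 2α - 1 = √(-839), squaring gives (2α - 1)^2 = -839, i.e. 4α^2 - 4α + 1 = -839, so α^2 - α + (1 + 839)/4 = 0. Since -839 ≡ 1 (mod 4), (1 + 839)/4 = 210 ∈ Z. The polynomial x^2 - x + 210 has discriminant 1 - 4·(210) = -839, which is not a perfect square in Q (d = -839 is squarefree and ≠ 1), so x^2 - x + 210 is irreducible over Q. It is the minimal polynomial of α.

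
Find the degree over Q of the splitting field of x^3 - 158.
[K : Q] = 6

The roots of x^3 - 158 are ∛158, ω∛158, ω^2∛158 where ω = e^(2πi/3) is a primitive cube root of unity, so K = Q(∛158, ω). Now [Q(∛158):Q] = 3 (since 158 is not a perfect cube, x^3 - 158 is irreducible) and [Q(ω):Q] = 2. Both 2 and 3 divide [K:Q], and [K:Q] ≤ 3·2 = 6, so [K:Q] = 6. (Equivalently: Q(∛158) ⊂ R but ω ∉ R, so [K : Q(∛158)] = 2.)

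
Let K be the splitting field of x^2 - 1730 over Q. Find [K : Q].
[K : Q] = 2

f(x) = x^2 - 1730 factors as (x - √1730)(x + √1730). The splitting field is K = Q(√1730). Since 1730 is squarefree and > 1, it is not a perfect square, so x^2 - 1730 is irreducible over Q and [Q(√1730) : Q] = 2. Hence [K : Q] = 2.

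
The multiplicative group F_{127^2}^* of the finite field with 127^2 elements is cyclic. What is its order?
|F_{127^2}^*| = 16128

F_{127^2} has 127^2 = 16129 elements; its multiplicative group consists of all nonzero elements, so |F_{127^2}^*| = 16129 - 1 = 16128. (It is cyclic since any finite subgroup of the multiplicative group of a field is cyclic.)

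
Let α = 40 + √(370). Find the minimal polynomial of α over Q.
m_α(x) = x^2 - 80x + 1230

From α - 40 = √(370), squaring gives (α - 40)^2 = 370, i.e. α^2 - 80α + 1600 = 370, so α^2 - 80α + 1230 = 0. The discriminant of x^2 - 80x + 1230 is (-80)^2 - 4·(1230) = 6400 - 4920 = 1480, and 4·(370) is not a perfect square in Q since 370 is squarefree and ≠ 1. Hence x^2 - 80x + 1230 is irreducible over Q and is the minimal polynomial of α.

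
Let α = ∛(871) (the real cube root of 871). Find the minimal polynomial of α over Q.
m_α(x) = x^3 - 871

α satisfies α^3 = 871, so x^3 - 871 annihilates α. By the rational root test, a rational root p/q (in lowest terms) of x^3 - 871 would satisfy p^3 = 871 q^3, forcing q = 1 and p^3 = 871; but 871 is not a perfect cube, contradiction. A monic cubic over Q with no rational root is irreducible (any nontrivial factorization would include a linear factor). Hence x^3 - 871 is the minimal polynomial of α, and in particular [Q(α):Q] = 3.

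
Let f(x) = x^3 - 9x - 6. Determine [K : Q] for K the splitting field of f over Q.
[K : Q] = 6

By the rational root test, any rational root of the monic integer polynomial f(x) = x^3 - 9x - 6 must be an integer dividing the constant term -6, i.e. one of ±{1, 2, 3, 6}. Evaluating: f(1) = -14, f(-1) = 2, f(2) = -16, f(-2) = 4, f(3) = -6, f(-3) = -6, f(6) = 156, f(-6) = -168; none is 0, so f has no rational root and is therefore irreducible over Q (a cubic with no linear factor over a field is irreducible). For an irreducible cubic, the Galois group is A_3 or S_3 according as the discriminant disc(f) = -4a^3 - 27b^2 = -4·(-9)^3 - 27·(-6)^2 = 1944 is or is not a square in Q. Here disc(f) = 1944 is not a perfect square in Q, so the Galois group of f over Q is not contained in A_3 and must be all of S_3. The splitting field has degree |S_3| = 6 over Q, so [K : Q] = 6.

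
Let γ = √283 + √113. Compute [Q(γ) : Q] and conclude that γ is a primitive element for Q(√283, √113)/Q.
[Q(γ) : Q] = 4 (equivalently, Q(γ) = Q(√283, √113))

Obviously Q(γ) ⊆ Q(√283, √113), and [Q(√283, √113):Q] = 4 (since 283, 113 are distinct squarefree integers > 1 with 31979 not a perfect square). To show equality we compute the minimal polynomial of γ. From γ = √283 + √113: γ^2 = 283 + 2√(31979) + 113 = 396 + 2√(31979), so γ^2 - 396 = 2√(31979); squaring, (γ^2 - 396)^2 = 4·31979, i.e. γ^4 - 792γ^2 + 156816 - 127916 = 0, i.e. γ^4 - 792γ^2 + 28900 = 0. So γ is a root of x^4 - 792x^2 + 28900. This polynomial is irreducible over Q: it has no rational root (each ±√283 ± √113 is irrational), and any factorization into two quadratics over Q would force √(31979) ∈ Q (pairing opposite roots) or √283, √113 ∈ Q (other pairings), all impossible. Hence [Q(γ):Q] = 4 = [Q(√283, √113):Q], so Q(γ) = Q(√283, √113).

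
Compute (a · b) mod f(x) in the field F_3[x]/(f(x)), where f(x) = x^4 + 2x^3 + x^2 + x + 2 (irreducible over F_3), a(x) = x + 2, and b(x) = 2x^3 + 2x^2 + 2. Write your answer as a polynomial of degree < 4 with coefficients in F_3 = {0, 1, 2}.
a · b ≡ 2x^3 + 2x^2 (mod f(x))

Multiply in F_3[x]: a(x)·b(x) = (x + 2)·(2x^3 + 2x^2 + 2) = 2x^4 + x^2 + 2x + 1. This has degree ≥ 4, so divide by f(x) over F_3: 2x^4 + x^2 + 2x + 1 = (2)·(x^4 + 2x^3 + x^2 + x + 2) + (2x^3 + 2x^2). Hence a·b ≡ 2x^3 + 2x^2 (mod f). (F_3[x]/(f) is a field with 3^4 = 81 elements since f is irreducible of degree 4.)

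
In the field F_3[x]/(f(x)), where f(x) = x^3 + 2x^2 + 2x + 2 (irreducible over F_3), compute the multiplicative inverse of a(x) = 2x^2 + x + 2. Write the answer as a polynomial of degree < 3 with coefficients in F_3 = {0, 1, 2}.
a(x)^(-1) ≡ 2x^2 + 2 (mod f(x))

Since f is irreducible over F_3, F_3[x]/(f) is a field and a(x) ≠ 0 has an inverse. Apply the extended Euclidean algorithm to f(x) and a(x) in F_3[x]: f(x) = (2x)·a(x) + (x + 2);  a(x) = (2x)·(x + 2) + (2). The last nonzero remainder is the constant 2 = gcd(f, a) in F_3. Back-substituting through the division chain expresses 2 = s(x)·a(x) + t(x)·f(x) with s(x) ≡ x^2 + 1 (mod f), so (x^2 + 1)·a(x) ≡ 2 (mod f). Multiplying by 2^(-1) ≡ 2 in F_3 gives a(x)^(-1) ≡ 2·(x^2 + 1) ≡ 2x^2 + 2 (mod f). Check: (2x^2 + x + 2)·(2x^2 + 2) = x^4 + 2x^3 + 2x^2 + 2x + 1 ≡ 1 (mod x^3 + 2x^2 + 2x + 2).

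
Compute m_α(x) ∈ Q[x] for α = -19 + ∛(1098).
m_α(x) = x^3 + 57x^2 + 1083x + 5761

Set β = α + 19 = ∛(1098), so β^3 = 1098. Then (α + 19)^3 - 1098 = 0, i.e. α is a root of g(x) = (x + 19)^3 - 1098 = x^3 + 57x^2 + 1083x + 5761. Since g(x) = h(x + 19) where h(x) = x^3 - 1098, and h is irreducible over Q (because 1098 is not a perfect cube, so h has no rational root, and a monic cubic with no rational root is irreducible), g is also irreducible (irreducibility is preserved under the substitution x → x + 19). Hence m_α(x) = x^3 + 57x^2 + 1083x + 5761.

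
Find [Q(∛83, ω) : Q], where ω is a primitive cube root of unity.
[Q(∛83, ω) : Q] = 6

[Q(∛83):Q] = 3 (min poly x^3 - 83, irreducible since 83 is not a perfect cube). [Q(ω):Q] = 2 (min poly x^2 + x + 1). Since Q(∛83) ⊂ R and ω ∉ R, we have ω ∉ Q(∛83), so x^2 + x + 1 remains irreducible over Q(∛83) and [Q(∛83, ω) : Q(∛83)] = 2. By the tower law, [Q(∛83, ω) : Q] = 3 · 2 = 6. (In fact Q(∛83, ω) is the splitting field of x^3 - 83 over Q.)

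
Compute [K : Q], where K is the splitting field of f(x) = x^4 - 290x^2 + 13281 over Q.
[K : Q] = 4

Solving the quadratic in x^2: x^2 = (290 ± √(290^2 - 4·13281))/2 = (290 ± √30976)/2 = (290 ± 176)/2, giving x^2 = 233 or x^2 = 57. So f(x) = (x^2 - 233)(x^2 - 57) and the roots of f are ±√233, ±√57. Hence the splitting field is K = Q(√233, √57). Since 233 and 57 are distinct squarefree integers > 1, their product 13281 is not a perfect square, so √57 ∉ Q(√233). By the tower law [K:Q] = [Q(√233,√57):Q(√233)] · [Q(√233):Q] = 2 · 2 = 4.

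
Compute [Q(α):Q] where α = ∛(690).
[Q(α):Q] = 3

The minimal polynomial of α is x^3 - 690, irreducible over Q since 690 is not a perfect cube (so x^3 - 690 has no rational root). Hence [Q(α):Q] = deg(m_α) = 3.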